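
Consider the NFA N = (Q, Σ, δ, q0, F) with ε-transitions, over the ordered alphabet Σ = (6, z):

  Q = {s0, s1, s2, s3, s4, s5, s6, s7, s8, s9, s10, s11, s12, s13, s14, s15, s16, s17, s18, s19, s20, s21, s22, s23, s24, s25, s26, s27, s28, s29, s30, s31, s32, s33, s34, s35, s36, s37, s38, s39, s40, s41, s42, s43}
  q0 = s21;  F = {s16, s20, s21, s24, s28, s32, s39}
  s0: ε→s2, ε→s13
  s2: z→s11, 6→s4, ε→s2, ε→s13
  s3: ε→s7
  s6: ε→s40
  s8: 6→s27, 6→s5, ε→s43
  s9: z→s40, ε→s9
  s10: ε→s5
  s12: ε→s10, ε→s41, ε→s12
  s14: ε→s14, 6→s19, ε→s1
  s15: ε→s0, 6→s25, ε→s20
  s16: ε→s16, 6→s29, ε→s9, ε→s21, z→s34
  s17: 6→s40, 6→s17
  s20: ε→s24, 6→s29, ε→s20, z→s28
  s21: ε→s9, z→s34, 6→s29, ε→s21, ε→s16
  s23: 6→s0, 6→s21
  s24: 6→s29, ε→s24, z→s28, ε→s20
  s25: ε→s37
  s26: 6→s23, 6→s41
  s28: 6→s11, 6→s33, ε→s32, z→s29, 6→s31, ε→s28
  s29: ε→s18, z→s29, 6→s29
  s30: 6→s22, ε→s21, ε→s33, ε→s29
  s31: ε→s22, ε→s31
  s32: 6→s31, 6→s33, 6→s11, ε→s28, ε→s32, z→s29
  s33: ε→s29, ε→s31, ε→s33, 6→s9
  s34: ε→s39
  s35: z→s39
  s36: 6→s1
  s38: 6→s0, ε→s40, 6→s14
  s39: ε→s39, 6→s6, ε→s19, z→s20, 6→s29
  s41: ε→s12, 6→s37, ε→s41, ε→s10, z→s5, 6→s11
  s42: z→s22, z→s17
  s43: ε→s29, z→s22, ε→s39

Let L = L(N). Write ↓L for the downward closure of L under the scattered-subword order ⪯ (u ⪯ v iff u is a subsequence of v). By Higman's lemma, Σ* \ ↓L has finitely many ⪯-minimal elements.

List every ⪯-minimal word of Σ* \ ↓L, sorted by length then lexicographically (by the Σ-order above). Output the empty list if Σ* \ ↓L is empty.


A = [6, zzzz].

|Q|=44, |F|=7, |δ|=95 (49 ε).
min D↑ (5 st, q0=0, F={1}): 0:6→1,z→2 1:6→1,z→1 2:6→1,z→3 3:6→1,z→4 4:6→1,z→1.
'6': N↓-sim [18, 9] end={s11,s18,s22,s29,s31,s33,s40,s6,s9} rej; 1/1 deletions ∈↓L.
'zzzz': N↓-sim [18, 16, 12, 10, 3] end={s18,s29,s40} — reject; 4/4 del acc.
2 minimals (antichain).


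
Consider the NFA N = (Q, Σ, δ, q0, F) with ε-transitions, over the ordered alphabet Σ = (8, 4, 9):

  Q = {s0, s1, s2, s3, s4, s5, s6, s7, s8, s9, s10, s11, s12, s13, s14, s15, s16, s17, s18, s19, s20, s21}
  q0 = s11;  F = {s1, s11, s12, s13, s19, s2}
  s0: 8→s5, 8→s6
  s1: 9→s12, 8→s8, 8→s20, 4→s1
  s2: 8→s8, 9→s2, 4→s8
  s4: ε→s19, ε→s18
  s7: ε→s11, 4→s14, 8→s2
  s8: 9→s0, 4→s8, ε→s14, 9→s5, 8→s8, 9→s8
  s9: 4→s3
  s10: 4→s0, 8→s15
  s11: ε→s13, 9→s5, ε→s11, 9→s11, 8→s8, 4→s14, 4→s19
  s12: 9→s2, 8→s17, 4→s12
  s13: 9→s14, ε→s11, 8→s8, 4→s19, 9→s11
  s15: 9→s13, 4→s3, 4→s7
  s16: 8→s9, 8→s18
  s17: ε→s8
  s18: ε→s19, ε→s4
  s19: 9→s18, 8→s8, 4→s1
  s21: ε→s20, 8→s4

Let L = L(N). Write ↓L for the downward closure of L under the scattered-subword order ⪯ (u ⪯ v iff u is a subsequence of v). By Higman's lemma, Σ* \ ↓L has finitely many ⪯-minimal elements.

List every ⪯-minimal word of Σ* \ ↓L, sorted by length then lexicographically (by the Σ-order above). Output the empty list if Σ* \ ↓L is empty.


|Q|=22, |F|=6, |δ|=51 (11 ε).
min D↑ (6 st, q0=0, F={1}): 0:8→1,4→2,9→0 1:8→1,4→1,9→1 2:8→1,4→3,9→2 3:8→1,4→3,9→4 4:8→1,4→4,9→5 5:8→1,4→1,9→5 (ε-aug+det+¬).
'8': run [15, 7] end={s0,s14,s17,s20,s5,s6,s8} ∉↓L; 1/1 deletions ∈↓L.
'44994': run [15, 13, 10, 8, 6, 5] end={s0,s14,s5,s6,s8} rej; 5/5 deletions ∈↓L.
2 obstructions.

Antichain: [8, 44994].


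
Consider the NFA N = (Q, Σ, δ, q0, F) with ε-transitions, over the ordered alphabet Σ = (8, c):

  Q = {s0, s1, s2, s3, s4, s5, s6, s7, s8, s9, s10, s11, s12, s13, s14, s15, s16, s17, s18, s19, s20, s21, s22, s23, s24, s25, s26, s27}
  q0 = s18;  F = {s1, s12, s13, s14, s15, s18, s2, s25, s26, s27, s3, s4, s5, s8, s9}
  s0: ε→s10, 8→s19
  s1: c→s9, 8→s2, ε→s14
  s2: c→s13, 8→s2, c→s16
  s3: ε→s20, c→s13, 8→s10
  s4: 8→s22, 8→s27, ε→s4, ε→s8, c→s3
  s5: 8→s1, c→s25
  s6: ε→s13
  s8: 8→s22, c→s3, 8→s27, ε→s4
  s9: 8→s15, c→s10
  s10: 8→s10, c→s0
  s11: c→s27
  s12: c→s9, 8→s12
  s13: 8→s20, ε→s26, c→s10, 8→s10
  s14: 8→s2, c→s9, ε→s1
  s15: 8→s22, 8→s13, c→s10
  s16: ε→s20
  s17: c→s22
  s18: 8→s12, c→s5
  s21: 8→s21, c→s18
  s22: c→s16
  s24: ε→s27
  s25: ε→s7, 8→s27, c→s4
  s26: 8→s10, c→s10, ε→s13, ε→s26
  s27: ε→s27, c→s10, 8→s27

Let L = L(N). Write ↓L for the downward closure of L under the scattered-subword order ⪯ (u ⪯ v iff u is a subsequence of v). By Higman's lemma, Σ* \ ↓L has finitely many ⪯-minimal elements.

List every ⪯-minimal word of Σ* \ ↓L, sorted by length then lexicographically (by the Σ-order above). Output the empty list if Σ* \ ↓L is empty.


|Q|=28, |F|=15, |δ|=58 (15 ε).
min D↑ (13 st, q0=0, F={7}): 0:8→1,c→2 1:8→1,c→3 2:8→4,c→5 3:8→6,c→7 4:8→8,c→3 5:8→9,c→10 6:8→11,c→7 7:8→7,c→7 8:8→8,c→11 9:8→9,c→7 10:8→9,c→12 11:8→7,c→7 12:8→7,c→11.
'8cc': |S_i|=[22, 15, 10, 5] end={s0,s10,s16,s19,s20} — reject; 3/3 deletions ∈↓L.
'cc8c': |S_i|=[22, 20, 16, 10, 5] end={s0,s10,s16,s19,s20} rej; 4/4 single-dels accept.
'8c888': N↓-sim [22, 15, 10, 9, 8, 4] end={s0,s10,s19,s20} ∉↓L; 5/5 del acc.
'c88c8': N↓-sim [22, 20, 14, 11, 7, 4] end={s0,s10,s19,s20} — reject; 5/5 deletions ∈↓L.
'cccc8': N↓-sim [22, 20, 16, 12, 8, 4] end={s0,s10,s19,s20} — reject; 5/5 del acc.
'cccccc': run [22, 20, 16, 12, 8, 6, 3] end={s0,s10,s19} rej; 6/6 del acc.
6 obstructions.

A = [8cc, cc8c, 8c888, c88c8, cccc8, cccccc].


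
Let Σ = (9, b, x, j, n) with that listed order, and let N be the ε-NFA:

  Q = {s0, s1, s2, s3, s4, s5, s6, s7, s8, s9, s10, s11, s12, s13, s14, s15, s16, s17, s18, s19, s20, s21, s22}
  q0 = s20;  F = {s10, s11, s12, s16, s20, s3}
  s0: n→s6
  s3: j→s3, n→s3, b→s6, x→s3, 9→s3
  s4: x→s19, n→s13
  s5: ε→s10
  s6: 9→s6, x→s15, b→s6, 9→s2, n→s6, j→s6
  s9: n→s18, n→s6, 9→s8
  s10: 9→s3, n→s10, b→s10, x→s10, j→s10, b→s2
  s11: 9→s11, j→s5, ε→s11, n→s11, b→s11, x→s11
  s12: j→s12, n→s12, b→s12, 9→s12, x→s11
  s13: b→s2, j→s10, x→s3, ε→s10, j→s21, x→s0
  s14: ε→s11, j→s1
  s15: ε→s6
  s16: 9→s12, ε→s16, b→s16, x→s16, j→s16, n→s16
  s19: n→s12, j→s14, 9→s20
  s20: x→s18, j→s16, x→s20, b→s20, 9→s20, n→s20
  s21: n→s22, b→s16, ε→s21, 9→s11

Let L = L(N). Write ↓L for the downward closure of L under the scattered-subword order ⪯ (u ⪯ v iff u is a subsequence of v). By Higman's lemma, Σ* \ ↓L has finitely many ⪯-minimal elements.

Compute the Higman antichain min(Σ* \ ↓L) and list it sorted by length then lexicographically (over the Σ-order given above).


|Q|=23, |F|=6, |δ|=63 (7 ε).
min D↑ (7 st, q0=0, F={6}): 0:9→0,b→0,x→0,j→1,n→0 1:9→2,b→1,x→1,j→1,n→1 2:9→2,b→2,x→3,j→2,n→2 3:9→3,b→3,x→3,j→4,n→3 4:9→5,b→4,x→4,j→4,n→4 5:9→5,b→6,x→5,j→5,n→5 6:9→6,b→6,x→6,j→6,n→6 (ε-aug+det+¬).
'j9xj9b': |S_i|=[11, 9, 8, 7, 6, 4, 3] end={s15,s2,s6} ∉↓L; 6/6 single-dels accept.
1 obstructions.

Antichain: [j9xj9b].


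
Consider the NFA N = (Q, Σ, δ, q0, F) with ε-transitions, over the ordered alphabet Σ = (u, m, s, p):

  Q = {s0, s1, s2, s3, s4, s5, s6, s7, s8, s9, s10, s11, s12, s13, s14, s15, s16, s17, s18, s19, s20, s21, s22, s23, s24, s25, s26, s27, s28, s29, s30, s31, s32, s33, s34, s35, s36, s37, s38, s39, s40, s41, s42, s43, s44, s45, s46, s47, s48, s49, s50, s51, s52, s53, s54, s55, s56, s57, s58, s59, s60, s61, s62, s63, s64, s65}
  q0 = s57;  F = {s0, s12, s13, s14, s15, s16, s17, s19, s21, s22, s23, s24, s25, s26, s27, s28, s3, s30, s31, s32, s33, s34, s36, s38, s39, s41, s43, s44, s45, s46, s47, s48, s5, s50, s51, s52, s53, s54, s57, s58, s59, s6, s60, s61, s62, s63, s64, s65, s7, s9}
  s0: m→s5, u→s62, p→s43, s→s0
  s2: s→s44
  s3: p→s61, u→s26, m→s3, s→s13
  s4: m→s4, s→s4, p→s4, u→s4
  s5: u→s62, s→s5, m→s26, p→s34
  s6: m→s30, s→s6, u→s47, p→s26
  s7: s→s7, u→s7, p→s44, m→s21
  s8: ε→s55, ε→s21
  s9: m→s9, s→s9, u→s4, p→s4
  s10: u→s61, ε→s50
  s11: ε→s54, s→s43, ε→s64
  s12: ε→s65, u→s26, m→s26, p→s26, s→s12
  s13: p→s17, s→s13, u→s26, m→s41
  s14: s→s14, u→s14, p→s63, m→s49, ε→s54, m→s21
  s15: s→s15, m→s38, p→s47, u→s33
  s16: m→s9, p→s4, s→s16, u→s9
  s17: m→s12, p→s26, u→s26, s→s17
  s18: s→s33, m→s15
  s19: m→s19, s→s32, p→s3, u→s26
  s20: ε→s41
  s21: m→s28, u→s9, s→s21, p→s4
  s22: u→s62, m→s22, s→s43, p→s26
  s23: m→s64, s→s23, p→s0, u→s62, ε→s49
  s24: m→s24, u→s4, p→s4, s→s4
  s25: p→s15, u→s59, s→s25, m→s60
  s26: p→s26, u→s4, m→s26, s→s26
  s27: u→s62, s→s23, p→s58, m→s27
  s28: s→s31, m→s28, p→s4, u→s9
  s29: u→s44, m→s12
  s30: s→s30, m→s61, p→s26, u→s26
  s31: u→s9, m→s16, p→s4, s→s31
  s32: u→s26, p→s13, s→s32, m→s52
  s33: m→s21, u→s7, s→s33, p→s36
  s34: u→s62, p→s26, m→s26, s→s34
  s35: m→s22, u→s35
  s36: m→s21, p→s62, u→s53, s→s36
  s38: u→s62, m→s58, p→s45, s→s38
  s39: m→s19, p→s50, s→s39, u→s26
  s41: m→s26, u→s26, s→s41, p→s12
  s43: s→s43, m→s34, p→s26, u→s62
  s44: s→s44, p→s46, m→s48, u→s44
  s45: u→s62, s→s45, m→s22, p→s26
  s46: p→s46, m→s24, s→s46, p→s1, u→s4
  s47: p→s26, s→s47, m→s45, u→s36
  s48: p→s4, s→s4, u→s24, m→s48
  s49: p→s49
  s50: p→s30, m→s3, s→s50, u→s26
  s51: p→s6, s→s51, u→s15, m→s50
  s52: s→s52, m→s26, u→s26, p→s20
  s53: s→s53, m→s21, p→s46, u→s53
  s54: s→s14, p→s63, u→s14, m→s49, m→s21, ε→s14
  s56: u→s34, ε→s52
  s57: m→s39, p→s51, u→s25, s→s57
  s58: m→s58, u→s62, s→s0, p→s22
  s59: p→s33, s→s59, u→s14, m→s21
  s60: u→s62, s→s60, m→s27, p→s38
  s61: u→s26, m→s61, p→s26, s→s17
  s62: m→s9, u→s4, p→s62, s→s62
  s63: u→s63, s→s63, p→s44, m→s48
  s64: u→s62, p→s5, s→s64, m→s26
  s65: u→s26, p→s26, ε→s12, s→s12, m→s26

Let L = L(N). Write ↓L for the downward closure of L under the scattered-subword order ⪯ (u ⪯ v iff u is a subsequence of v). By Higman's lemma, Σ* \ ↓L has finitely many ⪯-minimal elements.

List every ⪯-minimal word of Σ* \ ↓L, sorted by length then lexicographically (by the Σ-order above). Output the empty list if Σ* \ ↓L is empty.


|Q|=66, |F|=50, |δ|=230 (12 ε).
min D↑ (49 st, q0=0, F={18}): 0:u→1,m→2,s→0,p→3 1:u→4,m→5,s→1,p→6 2:u→7,m→8,s→2,p→9 3:u→6,m→9,s→3,p→10 4:u→11,m→12,s→4,p→13 5:u→14,m→15,s→5,p→16 6:u→13,m→16,s→6,p→17 7:u→18,m→7,s→7,p→7 8:u→7,m→8,s→19,p→20 9:u→7,m→20,s→9,p→21 10:u→17,m→21,s→10,p→7 11:u→11,m→12,s→11,p→22 12:u→23,m→24,s→12,p→18 13:u→25,m→12,s→13,p→26 14:u→18,m→23,s→14,p→14 15:u→14,m→15,s→27,p→28 16:u→14,m→28,s→16,p→29 17:u→26,m→29,s→17,p→7 18:u→18,m→18,s→18,p→18 19:u→7,m→30,s→19,p→31 20:u→7,m→20,s→31,p→32 21:u→7,m→32,s→21,p→7 22:u→22,m→33,s→22,p→34 23:u→18,m→23,s→23,p→18 24:u→23,m→24,s→35,p→18 25:u→25,m→12,s→25,p→34 26:u→36,m→12,s→26,p→14 27:u→14,m→37,s→27,p→38 28:u→14,m→28,s→38,p→39 29:u→14,m→39,s→29,p→7 30:u→7,m→7,s→30,p→40 31:u→7,m→40,s→31,p→41 32:u→7,m→32,s→41,p→7 33:u→42,m→33,s→18,p→18 34:u→34,m→33,s→34,p→43 35:u→23,m→44,s→35,p→18 36:u→36,m→12,s→36,p→43 37:u→14,m→7,s→37,p→45 38:u→14,m→45,s→38,p→46 39:u→14,m→39,s→46,p→7 40:u→7,m→7,s→40,p→47 41:u→7,m→47,s→41,p→7 42:u→18,m→42,s→18,p→18 43:u→18,m→42,s→43,p→43 44:u→23,m→23,s→44,p→18 45:u→14,m→7,s→45,p→48 46:u→14,m→48,s→46,p→7 47:u→7,m→7,s→47,p→7 48:u→14,m→7,s→48,p→7.
'muu': |S_i|=[54, 37, 5, 1] end={s4} rej; 3/3 single-dels accept.
'uump': |S_i|=[54, 37, 21, 9, 2] end={s4,s49} ∉↓L; 4/4 del acc.
'pppu': |S_i|=[54, 41, 27, 8, 1] end={s4} ∉↓L; 4/4 del acc.
'uuupms': |S_i|=[54, 37, 21, 17, 8, 3, 1] end={s4} rej; 6/6 deletions ∈↓L.
'mmsmmu': N↓-sim [54, 37, 30, 21, 13, 3, 1] end={s4} — reject; 6/6 single-dels accept.
5 minimals (antichain).

A = [muu, uump, pppu, uuupms, mmsmmu].


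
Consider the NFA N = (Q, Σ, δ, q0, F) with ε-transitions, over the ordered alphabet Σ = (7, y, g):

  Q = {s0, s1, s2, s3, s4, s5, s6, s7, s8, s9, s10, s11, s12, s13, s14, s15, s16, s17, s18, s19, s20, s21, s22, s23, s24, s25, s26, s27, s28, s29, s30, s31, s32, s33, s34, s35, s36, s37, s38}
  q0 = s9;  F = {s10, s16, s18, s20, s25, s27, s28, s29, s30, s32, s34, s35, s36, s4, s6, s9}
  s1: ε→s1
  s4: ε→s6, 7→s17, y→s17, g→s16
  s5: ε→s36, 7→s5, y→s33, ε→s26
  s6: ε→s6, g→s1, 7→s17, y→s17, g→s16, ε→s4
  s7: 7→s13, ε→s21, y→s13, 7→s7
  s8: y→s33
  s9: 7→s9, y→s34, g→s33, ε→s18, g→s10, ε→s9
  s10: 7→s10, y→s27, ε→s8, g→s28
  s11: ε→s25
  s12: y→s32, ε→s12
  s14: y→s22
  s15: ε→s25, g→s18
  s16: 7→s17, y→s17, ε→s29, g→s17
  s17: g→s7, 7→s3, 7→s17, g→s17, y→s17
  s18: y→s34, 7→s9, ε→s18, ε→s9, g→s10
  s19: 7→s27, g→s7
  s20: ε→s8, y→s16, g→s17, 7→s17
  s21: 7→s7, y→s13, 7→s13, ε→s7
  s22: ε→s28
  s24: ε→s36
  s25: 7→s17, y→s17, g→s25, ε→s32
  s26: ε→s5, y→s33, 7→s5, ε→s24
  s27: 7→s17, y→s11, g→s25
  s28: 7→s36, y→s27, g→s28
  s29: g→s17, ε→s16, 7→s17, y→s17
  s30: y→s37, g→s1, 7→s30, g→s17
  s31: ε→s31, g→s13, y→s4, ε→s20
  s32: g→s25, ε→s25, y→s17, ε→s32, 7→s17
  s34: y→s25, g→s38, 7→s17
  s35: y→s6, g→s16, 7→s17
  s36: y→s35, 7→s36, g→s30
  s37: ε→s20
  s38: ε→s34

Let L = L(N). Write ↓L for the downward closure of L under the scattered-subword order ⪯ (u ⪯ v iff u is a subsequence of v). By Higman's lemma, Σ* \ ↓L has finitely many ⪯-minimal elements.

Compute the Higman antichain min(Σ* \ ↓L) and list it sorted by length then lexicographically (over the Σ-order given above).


|Q|=39, |F|=16, |δ|=104 (30 ε).
min D↑ (13 st, q0=0, F={3}): 0:7→0,y→1,g→2 1:7→3,y→4,g→1 2:7→2,y→5,g→6 3:7→3,y→3,g→3 4:7→3,y→3,g→4 5:7→3,y→4,g→4 6:7→7,y→5,g→6 7:7→7,y→8,g→9 8:7→3,y→10,g→11 9:7→9,y→12,g→3 10:7→3,y→3,g→11 11:7→3,y→3,g→3 12:7→3,y→11,g→3 (ε-aug+det+¬).
'y7': |S_i|=[27, 21, 5] end={s13,s17,s21,s3,s7} ∉↓L; 2/2 del acc.
'yyy': N↓-sim [27, 21, 14, 5] end={s13,s17,s21,s3,s7} — reject; 3/3 del acc.
'gygy': N↓-sim [27, 25, 19, 10, 5] end={s13,s17,s21,s3,s7} ∉↓L; 4/4 deletions ∈↓L.
'gg7gg': run [27, 25, 24, 17, 13, 6] end={s1,s13,s17,s21,s3,s7} rej; 5/5 single-dels accept.
4 minimals (antichain).

A = [y7, yyy, gygy, gg7gg].


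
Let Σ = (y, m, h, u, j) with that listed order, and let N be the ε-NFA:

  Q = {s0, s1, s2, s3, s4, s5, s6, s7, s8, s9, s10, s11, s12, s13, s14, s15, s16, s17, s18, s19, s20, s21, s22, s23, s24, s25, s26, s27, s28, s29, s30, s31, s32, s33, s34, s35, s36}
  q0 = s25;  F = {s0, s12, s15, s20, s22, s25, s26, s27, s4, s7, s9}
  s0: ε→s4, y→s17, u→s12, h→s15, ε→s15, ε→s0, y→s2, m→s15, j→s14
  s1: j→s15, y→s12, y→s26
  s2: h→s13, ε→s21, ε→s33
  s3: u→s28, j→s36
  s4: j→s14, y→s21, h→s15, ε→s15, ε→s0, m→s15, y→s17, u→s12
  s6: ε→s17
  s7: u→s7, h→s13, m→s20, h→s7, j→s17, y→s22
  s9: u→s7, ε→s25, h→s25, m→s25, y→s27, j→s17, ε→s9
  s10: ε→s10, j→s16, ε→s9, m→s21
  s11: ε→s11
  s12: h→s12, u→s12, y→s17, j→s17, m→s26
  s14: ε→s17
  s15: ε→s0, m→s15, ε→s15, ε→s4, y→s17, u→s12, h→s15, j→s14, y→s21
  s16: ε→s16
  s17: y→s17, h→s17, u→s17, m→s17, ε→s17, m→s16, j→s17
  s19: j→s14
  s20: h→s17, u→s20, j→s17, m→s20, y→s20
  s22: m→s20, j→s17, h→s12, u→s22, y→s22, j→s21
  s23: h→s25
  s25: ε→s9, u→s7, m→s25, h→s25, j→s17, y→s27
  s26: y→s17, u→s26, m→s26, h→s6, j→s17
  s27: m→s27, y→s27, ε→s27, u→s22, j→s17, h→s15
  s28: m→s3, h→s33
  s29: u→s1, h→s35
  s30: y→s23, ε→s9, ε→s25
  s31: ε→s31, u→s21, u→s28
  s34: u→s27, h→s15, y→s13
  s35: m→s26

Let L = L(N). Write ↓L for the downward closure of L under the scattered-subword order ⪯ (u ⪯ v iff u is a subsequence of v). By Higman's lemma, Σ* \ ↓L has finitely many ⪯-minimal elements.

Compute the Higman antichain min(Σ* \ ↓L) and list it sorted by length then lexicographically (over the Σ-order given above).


|Q|=37, |F|=11, |δ|=111 (24 ε).
min D↑ (9 st, q0=0, F={3}): 0:y→1,m→0,h→0,u→2,j→3 1:y→1,m→1,h→4,u→5,j→3 2:y→5,m→6,h→2,u→2,j→3 3:y→3,m→3,h→3,u→3,j→3 4:y→3,m→4,h→4,u→7,j→3 5:y→5,m→6,h→7,u→5,j→3 6:y→6,m→6,h→3,u→6,j→3 7:y→3,m→8,h→7,u→7,j→3 8:y→3,m→8,h→3,u→8,j→3 [Hopcroft].
'j': run [19, 4] end={s14,s16,s17,s21} ∉↓L; 1/1 single-dels accept.
'yhy': run [19, 16, 13, 6] end={s13,s16,s17,s2,s21,s33} — reject; 3/3 deletions ∈↓L.
'umh': |S_i|=[19, 10, 5, 3] end={s16,s17,s6} ∉↓L; 3/3 deletions ∈↓L.
3 obstructions.

A = [j, yhy, umh].


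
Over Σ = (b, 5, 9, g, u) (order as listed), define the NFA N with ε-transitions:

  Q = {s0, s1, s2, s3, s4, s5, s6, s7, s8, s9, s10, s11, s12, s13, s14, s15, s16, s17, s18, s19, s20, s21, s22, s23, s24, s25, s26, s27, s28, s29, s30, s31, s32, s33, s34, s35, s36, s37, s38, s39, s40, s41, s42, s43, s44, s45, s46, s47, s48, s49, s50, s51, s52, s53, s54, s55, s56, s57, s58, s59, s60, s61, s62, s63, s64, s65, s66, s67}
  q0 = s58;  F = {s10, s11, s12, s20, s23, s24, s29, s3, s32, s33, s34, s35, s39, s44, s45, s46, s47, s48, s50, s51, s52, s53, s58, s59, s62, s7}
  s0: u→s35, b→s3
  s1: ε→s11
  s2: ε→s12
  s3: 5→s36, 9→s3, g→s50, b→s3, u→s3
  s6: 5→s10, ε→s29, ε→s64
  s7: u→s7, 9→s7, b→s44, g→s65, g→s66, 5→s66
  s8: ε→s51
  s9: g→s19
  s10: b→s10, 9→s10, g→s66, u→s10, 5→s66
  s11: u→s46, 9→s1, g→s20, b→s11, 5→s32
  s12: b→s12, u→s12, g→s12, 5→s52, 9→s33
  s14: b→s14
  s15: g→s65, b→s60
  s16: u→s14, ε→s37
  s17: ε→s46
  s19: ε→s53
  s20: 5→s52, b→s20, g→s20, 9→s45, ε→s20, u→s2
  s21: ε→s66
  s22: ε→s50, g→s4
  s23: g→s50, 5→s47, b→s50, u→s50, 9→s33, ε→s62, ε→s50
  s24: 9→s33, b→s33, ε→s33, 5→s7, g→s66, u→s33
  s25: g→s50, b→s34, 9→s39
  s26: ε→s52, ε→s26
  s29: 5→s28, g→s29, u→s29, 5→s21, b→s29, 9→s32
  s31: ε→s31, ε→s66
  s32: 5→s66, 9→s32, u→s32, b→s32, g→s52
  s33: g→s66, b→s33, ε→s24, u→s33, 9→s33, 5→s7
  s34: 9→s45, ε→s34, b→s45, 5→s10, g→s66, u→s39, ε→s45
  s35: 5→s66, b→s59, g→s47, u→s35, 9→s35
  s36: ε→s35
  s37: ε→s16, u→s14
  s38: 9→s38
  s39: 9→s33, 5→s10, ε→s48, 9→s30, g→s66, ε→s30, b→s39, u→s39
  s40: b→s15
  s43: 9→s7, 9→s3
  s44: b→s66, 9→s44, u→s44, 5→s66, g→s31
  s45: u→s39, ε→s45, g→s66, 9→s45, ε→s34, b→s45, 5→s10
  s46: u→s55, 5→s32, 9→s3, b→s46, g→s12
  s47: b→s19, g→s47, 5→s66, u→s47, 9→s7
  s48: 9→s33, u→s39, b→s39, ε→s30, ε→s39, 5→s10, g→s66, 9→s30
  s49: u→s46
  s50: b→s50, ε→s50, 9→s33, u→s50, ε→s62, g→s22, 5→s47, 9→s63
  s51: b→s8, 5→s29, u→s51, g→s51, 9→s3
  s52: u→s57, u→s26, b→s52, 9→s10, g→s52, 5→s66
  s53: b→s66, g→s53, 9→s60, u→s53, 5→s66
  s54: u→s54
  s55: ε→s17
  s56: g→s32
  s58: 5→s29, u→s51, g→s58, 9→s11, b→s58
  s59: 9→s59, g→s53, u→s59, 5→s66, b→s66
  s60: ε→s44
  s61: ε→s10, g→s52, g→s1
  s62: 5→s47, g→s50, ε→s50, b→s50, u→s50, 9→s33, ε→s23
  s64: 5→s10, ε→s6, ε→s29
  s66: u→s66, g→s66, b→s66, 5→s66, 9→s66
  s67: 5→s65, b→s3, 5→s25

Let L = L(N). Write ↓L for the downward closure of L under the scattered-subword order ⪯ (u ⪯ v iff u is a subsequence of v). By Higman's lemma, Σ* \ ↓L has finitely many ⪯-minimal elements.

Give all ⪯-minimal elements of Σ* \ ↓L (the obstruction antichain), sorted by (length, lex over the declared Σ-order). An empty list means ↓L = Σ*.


|Q|=68, |F|=26, |δ|=205 (38 ε).
min D↑ (22 st, q0=0, F={4}): 0:b→0,5→1,9→2,g→0,u→3 1:b→1,5→4,9→5,g→1,u→1 2:b→2,5→5,9→2,g→6,u→7 3:b→3,5→1,9→8,g→3,u→3 4:b→4,5→4,9→4,g→4,u→4 5:b→5,5→4,9→5,g→9,u→5 6:b→6,5→9,9→10,g→6,u→11 7:b→7,5→5,9→8,g→11,u→7 8:b→8,5→12,9→8,g→13,u→8 9:b→9,5→4,9→14,g→9,u→9 10:b→10,5→14,9→10,g→4,u→15 11:b→11,5→9,9→16,g→11,u→11 12:b→17,5→4,9→12,g→18,u→12 13:b→13,5→18,9→16,g→13,u→13 14:b→14,5→4,9→14,g→4,u→14 15:b→15,5→14,9→16,g→4,u→15 16:b→16,5→19,9→16,g→4,u→16 17:b→4,5→4,9→17,g→20,u→17 18:b→20,5→4,9→19,g→18,u→18 19:b→21,5→4,9→19,g→4,u→19 20:b→4,5→4,9→21,g→20,u→20 21:b→4,5→4,9→21,g→4,u→21 (ε-aug+det+¬).
'55': N↓-sim [45, 20, 3] end={s21,s28,s66} — reject; 2/2 single-dels accept.
'9g9g': |S_i|=[45, 39, 29, 15, 3] end={s31,s65,s66} rej; 4/4 single-dels accept.
'u95bb': N↓-sim [45, 39, 27, 12, 7, 1] end={s66} rej; 5/5 deletions ∈↓L.
3 words, ⪯-incomp.

Antichain: [55, 9g9g, u95bb].


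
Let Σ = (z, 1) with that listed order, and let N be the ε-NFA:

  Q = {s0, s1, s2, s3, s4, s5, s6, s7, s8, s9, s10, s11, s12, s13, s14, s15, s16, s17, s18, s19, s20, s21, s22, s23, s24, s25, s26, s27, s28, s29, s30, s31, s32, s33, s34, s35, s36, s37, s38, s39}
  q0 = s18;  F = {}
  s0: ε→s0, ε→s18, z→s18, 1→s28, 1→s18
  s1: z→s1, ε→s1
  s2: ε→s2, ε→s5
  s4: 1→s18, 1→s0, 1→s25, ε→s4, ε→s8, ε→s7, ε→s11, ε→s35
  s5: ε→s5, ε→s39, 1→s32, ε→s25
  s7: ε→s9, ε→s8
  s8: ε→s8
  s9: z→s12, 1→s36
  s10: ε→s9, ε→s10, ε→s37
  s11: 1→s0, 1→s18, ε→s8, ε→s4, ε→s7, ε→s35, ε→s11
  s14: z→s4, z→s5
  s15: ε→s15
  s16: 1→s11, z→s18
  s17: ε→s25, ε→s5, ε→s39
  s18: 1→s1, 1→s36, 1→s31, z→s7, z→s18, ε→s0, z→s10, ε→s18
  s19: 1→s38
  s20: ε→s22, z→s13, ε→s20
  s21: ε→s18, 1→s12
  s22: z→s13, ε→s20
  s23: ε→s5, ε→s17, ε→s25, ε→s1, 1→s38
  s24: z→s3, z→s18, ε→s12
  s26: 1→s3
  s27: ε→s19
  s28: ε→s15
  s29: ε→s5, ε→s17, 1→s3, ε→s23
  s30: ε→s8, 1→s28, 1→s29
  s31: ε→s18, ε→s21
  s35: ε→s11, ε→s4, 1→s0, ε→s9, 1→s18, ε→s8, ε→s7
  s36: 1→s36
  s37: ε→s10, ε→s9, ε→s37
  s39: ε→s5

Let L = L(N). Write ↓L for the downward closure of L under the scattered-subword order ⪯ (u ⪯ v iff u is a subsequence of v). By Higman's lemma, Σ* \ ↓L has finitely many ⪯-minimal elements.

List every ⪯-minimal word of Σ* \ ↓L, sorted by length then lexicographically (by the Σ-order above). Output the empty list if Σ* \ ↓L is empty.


min(Σ*\↓L) = [ε].

|Q|=40, |F|=0, |δ|=92 (56 ε).
min D↑ (1 st, q0=0, F={0}): 0:z→0,1→0.
ε ∈ L(D↑) ⇒ ↓L = ∅.


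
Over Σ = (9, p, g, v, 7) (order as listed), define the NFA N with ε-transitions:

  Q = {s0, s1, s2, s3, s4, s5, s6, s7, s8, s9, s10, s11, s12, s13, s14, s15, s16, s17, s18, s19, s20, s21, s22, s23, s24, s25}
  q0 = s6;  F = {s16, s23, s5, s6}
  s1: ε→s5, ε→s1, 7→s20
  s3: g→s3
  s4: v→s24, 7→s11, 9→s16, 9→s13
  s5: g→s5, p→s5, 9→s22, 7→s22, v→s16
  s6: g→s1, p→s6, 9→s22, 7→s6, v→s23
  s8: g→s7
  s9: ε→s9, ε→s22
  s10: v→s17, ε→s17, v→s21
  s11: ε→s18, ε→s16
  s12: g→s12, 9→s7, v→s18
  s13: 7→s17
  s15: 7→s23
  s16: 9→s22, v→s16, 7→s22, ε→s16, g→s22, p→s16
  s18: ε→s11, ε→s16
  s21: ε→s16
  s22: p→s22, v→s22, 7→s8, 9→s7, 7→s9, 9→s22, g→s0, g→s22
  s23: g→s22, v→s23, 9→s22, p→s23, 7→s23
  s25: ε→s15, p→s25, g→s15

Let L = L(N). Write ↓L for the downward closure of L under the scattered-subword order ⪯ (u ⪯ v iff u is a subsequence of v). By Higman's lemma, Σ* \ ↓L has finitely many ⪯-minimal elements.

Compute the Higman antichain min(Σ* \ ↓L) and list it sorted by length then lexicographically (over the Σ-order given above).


|Q|=26, |F|=4, |δ|=56 (12 ε).
min D↑ (5 st, q0=0, F={1}): 0:9→1,p→0,g→2,v→3,7→0 1:9→1,p→1,g→1,v→1,7→1 2:9→1,p→2,g→2,v→4,7→1 3:9→1,p→3,g→1,v→3,7→3 4:9→1,p→4,g→1,v→4,7→1 [Hopcroft].
'9': run [11, 5] end={s0,s22,s7,s8,s9} rej; 1/1 single-dels accept.
'g7': |S_i|=[11, 9, 6] end={s0,s20,s22,s7,s8,s9} — reject; 2/2 single-dels accept.
'vg': run [11, 7, 5] end={s0,s22,s7,s8,s9} rej; 2/2 deletions ∈↓L.
3 words, ⪯-incomp.

A = [9, g7, vg].


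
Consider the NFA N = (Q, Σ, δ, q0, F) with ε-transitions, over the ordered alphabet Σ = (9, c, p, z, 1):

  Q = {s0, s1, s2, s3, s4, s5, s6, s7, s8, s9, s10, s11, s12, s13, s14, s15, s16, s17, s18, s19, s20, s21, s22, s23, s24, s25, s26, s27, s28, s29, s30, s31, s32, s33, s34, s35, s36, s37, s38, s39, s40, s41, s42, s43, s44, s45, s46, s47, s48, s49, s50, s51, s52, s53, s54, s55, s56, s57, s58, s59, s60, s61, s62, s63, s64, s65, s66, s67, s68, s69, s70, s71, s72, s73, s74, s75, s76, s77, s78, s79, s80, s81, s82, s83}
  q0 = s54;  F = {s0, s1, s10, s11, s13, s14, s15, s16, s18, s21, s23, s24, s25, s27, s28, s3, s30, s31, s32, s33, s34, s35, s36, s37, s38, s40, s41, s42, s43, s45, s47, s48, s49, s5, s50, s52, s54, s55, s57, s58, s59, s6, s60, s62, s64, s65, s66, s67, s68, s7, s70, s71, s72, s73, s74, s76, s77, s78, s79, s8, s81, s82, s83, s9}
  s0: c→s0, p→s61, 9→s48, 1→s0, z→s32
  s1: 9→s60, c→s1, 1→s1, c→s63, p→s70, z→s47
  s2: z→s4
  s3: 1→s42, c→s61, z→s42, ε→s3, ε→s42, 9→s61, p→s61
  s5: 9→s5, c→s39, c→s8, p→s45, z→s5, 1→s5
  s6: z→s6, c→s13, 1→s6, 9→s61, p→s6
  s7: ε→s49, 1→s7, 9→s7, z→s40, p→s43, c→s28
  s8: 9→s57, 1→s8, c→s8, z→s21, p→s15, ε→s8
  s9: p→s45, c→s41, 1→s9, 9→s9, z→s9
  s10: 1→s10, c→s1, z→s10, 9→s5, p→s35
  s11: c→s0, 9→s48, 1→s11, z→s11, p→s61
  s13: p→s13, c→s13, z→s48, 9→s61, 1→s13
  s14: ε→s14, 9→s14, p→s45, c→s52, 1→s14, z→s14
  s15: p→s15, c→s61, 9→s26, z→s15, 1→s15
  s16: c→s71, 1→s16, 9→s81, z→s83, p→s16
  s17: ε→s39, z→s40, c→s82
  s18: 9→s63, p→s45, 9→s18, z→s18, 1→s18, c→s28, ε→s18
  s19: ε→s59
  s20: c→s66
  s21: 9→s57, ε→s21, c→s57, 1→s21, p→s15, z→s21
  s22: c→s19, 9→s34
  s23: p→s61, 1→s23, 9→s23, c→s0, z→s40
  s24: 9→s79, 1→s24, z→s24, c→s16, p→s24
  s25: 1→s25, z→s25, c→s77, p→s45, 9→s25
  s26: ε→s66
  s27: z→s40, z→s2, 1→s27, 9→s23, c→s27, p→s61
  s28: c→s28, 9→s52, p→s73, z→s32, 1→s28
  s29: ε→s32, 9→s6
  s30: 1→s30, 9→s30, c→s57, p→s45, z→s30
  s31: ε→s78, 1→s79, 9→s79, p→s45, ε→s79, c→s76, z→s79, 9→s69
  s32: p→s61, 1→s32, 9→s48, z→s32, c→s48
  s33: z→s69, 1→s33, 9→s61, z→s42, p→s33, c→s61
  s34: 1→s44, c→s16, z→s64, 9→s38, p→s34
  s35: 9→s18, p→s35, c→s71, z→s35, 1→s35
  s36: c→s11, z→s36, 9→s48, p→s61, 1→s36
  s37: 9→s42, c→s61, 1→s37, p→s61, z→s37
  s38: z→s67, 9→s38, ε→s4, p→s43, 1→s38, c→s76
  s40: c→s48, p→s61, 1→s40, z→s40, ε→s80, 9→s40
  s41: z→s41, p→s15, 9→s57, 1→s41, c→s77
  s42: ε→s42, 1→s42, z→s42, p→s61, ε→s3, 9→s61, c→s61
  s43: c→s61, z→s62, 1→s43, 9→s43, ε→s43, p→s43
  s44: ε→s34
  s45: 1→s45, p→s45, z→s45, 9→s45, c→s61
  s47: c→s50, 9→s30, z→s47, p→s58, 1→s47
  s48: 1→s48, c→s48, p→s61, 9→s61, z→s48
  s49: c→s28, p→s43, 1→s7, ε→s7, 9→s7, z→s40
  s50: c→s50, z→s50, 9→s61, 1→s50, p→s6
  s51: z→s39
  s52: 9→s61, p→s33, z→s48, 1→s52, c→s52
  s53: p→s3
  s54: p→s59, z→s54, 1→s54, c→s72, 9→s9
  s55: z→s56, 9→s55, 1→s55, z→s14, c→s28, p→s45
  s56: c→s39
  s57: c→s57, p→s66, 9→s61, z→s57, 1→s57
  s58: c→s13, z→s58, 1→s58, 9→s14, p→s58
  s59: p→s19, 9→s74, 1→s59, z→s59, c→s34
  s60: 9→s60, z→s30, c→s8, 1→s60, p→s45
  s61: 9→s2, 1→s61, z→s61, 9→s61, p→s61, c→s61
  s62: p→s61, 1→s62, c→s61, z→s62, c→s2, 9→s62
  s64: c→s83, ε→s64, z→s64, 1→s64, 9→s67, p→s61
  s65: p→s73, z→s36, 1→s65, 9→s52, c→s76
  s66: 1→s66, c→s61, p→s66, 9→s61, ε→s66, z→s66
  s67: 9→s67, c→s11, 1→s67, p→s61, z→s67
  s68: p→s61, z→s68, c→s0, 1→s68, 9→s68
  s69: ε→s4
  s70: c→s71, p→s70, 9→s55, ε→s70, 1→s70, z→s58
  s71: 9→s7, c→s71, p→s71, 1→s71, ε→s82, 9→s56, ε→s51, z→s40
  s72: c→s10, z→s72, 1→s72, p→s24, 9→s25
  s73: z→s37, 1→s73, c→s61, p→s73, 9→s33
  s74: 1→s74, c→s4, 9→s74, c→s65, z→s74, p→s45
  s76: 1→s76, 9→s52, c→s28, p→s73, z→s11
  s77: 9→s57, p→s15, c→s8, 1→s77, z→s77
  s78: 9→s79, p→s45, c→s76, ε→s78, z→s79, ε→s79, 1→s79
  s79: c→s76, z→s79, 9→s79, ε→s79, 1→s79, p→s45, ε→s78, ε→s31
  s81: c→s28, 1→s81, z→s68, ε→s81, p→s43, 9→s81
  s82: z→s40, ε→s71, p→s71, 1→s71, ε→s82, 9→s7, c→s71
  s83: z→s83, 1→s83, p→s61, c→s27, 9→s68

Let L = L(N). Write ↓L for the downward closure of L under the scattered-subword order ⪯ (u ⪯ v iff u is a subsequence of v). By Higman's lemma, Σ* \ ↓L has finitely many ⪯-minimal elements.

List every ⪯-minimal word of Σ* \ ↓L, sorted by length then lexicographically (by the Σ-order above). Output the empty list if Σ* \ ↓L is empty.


|Q|=84, |F|=64, |δ|=380 (34 ε).
min D↑ (60 st, q0=0, F={14}): 0:9→1,c→2,p→3,z→0,1→0 1:9→1,c→4,p→5,z→1,1→1 2:9→6,c→7,p→8,z→2,1→2 3:9→9,c→10,p→3,z→3,1→3 4:9→11,c→12,p→13,z→4,1→4 5:9→5,c→14,p→5,z→5,1→5 6:9→6,c→12,p→5,z→6,1→6 7:9→15,c→16,p→17,z→7,1→7 8:9→18,c→19,p→8,z→8,1→8 9:9→9,c→20,p→5,z→9,1→9 10:9→21,c→19,p→10,z→22,1→10 11:9→14,c→11,p→23,z→11,1→11 12:9→11,c→24,p→13,z→12,1→12 13:9→23,c→14,p→13,z→13,1→13 14:9→14,c→14,p→14,z→14,1→14 15:9→15,c→24,p→5,z→15,1→15 16:9→25,c→16,p→26,z→27,1→16 17:9→28,c→29,p→17,z→17,1→17 18:9→18,c→30,p→5,z→18,1→18 19:9→31,c→29,p→19,z→32,1→19 20:9→33,c→30,p→34,z→35,1→20 21:9→21,c→30,p→36,z→37,1→21 22:9→37,c→32,p→14,z→22,1→22 23:9→14,c→14,p→23,z→23,1→23 24:9→11,c→24,p→13,z→38,1→24 25:9→25,c→24,p→5,z→39,1→25 26:9→40,c→29,p→26,z→41,1→26 27:9→39,c→42,p→41,z→27,1→27 28:9→28,c→43,p→5,z→28,1→28 29:9→44,c→29,p→29,z→45,1→29 30:9→33,c→43,p→34,z→46,1→30 31:9→31,c→43,p→36,z→47,1→31 32:9→47,c→48,p→14,z→32,1→32 33:9→14,c→33,p→49,z→50,1→33 34:9→49,c→14,p→34,z→51,1→34 35:9→50,c→46,p→14,z→35,1→35 36:9→36,c→14,p→36,z→52,1→36 37:9→37,c→46,p→14,z→37,1→37 38:9→11,c→11,p→13,z→38,1→38 39:9→39,c→11,p→5,z→39,1→39 40:9→40,c→43,p→5,z→53,1→40 41:9→53,c→54,p→41,z→41,1→41 42:9→14,c→42,p→55,z→42,1→42 43:9→33,c→43,p→34,z→56,1→43 44:9→44,c→43,p→36,z→45,1→44 45:9→45,c→50,p→14,z→45,1→45 46:9→50,c→57,p→14,z→46,1→46 47:9→47,c→57,p→14,z→47,1→47 48:9→58,c→48,p→14,z→45,1→48 49:9→14,c→14,p→49,z→59,1→49 50:9→14,c→50,p→14,z→50,1→50 51:9→59,c→14,p→14,z→51,1→51 52:9→52,c→14,p→14,z→52,1→52 53:9→53,c→33,p→5,z→53,1→53 54:9→14,c→54,p→54,z→50,1→54 55:9→14,c→54,p→55,z→55,1→55 56:9→50,c→50,p→14,z→56,1→56 57:9→50,c→57,p→14,z→56,1→57 58:9→58,c→57,p→14,z→45,1→58 59:9→14,c→14,p→14,z→59,1→59.
'9pc': run [76, 53, 15, 3] end={s2,s4,s61} — reject; 3/3 deletions ∈↓L.
'9c99': N↓-sim [76, 53, 27, 12, 3] end={s2,s4,s61} ∉↓L; 4/4 del acc.
'pczp': run [76, 60, 41, 22, 3] end={s2,s4,s61} rej; 4/4 del acc.
'ccczc9': N↓-sim [76, 71, 57, 46, 29, 15, 3] end={s2,s4,s61} rej; 6/6 del acc.
4 minimals (antichain).

Antichain: [9pc, 9c99, pczp, ccczc9].


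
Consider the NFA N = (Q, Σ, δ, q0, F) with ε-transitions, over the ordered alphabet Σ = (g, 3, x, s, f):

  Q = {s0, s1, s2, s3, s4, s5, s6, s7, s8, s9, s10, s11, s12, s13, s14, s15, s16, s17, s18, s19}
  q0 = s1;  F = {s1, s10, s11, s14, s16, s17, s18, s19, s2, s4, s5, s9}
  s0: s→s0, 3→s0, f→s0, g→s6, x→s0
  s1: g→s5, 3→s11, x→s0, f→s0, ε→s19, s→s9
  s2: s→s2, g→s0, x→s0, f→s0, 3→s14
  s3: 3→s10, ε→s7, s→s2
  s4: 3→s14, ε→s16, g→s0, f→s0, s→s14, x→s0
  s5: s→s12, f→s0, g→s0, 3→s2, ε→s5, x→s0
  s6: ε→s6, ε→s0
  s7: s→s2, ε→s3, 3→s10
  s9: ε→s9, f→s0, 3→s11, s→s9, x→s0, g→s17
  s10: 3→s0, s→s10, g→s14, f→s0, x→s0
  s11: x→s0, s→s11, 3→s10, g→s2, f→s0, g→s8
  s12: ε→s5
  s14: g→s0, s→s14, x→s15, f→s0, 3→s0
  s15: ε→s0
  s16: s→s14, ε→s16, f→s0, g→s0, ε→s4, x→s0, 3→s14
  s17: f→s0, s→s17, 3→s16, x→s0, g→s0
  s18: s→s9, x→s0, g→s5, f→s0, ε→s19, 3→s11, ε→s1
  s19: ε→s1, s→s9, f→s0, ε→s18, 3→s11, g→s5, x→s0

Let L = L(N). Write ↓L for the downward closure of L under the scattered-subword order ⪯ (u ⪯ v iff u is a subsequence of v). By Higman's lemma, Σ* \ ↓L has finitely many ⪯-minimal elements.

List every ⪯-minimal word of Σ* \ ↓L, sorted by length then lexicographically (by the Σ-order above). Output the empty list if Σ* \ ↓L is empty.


A = [x, f, gg, 333, sg3s3].

|Q|=20, |F|=12, |δ|=86 (16 ε).
min D↑ (10 st, q0=0, F={3}): 0:g→1,3→2,x→3,s→4,f→3 1:g→3,3→5,x→3,s→1,f→3 2:g→5,3→6,x→3,s→2,f→3 3:g→3,3→3,x→3,s→3,f→3 4:g→7,3→2,x→3,s→4,f→3 5:g→3,3→8,x→3,s→5,f→3 6:g→8,3→3,x→3,s→6,f→3 7:g→3,3→9,x→3,s→7,f→3 8:g→3,3→3,x→3,s→8,f→3 9:g→3,3→8,x→3,s→8,f→3 (ε-aug+det+¬).
'x': N↓-sim [17, 3] end={s0,s15,s6} ∉↓L; 1/1 deletions ∈↓L.
'f': |S_i|=[17, 2] end={s0,s6} — reject; 1/1 del acc.
'gg': |S_i|=[17, 11, 2] end={s0,s6} ∉↓L; 2/2 deletions ∈↓L.
'333': run [17, 10, 5, 2] end={s0,s6} rej; 3/3 deletions ∈↓L.
'sg3s3': run [17, 14, 9, 6, 4, 2] end={s0,s6} rej; 5/5 single-dels accept.
5 minimals (antichain).


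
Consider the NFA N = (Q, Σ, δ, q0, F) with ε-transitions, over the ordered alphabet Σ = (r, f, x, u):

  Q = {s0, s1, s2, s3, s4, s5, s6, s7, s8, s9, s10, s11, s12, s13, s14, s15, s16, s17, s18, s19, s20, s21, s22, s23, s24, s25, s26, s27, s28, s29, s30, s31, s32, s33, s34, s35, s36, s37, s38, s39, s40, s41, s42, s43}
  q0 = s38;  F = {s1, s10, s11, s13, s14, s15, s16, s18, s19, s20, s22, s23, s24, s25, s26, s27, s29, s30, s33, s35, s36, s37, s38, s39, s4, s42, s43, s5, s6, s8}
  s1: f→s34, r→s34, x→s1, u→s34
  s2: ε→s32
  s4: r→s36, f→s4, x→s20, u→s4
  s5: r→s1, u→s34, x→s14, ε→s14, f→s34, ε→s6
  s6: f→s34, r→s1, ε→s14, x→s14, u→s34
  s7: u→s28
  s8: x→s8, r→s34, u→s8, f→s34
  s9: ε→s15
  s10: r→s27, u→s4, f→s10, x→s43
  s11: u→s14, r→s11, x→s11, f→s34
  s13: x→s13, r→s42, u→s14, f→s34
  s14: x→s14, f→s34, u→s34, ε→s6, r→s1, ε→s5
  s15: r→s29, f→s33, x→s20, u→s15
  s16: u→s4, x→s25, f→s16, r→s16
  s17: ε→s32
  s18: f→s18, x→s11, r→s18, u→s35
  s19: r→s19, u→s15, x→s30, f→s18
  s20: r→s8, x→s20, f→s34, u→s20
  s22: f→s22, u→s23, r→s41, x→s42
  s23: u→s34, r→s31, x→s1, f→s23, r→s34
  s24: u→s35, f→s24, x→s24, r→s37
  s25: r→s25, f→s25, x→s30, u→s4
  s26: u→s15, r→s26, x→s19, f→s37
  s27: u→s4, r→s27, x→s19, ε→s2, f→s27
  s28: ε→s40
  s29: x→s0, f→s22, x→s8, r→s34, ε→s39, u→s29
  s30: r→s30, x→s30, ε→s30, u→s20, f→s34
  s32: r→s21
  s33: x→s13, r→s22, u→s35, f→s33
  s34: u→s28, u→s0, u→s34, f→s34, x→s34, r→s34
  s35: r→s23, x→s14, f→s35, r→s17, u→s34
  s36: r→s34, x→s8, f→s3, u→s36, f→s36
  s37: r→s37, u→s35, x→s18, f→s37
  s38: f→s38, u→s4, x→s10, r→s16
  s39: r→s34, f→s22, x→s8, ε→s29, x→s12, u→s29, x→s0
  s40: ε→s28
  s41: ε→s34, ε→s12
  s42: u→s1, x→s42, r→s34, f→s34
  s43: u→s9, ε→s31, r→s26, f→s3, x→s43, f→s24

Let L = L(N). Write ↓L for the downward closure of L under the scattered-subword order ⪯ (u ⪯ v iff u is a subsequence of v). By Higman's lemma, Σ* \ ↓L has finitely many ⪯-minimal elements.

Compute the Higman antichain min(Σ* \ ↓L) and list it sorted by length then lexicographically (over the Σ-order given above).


|Q|=44, |F|=30, |δ|=152 (17 ε).
min D↑ (28 st, q0=0, F={14}): 0:r→1,f→0,x→2,u→3 1:r→1,f→1,x→4,u→3 2:r→5,f→2,x→6,u→3 3:r→7,f→3,x→8,u→3 4:r→4,f→4,x→9,u→3 5:r→5,f→5,x→10,u→3 6:r→11,f→12,x→6,u→13 7:r→14,f→7,x→15,u→7 8:r→15,f→14,x→8,u→8 9:r→9,f→14,x→9,u→8 10:r→10,f→16,x→9,u→13 11:r→11,f→17,x→10,u→13 12:r→17,f→12,x→12,u→18 13:r→19,f→20,x→8,u→13 14:r→14,f→14,x→14,u→14 15:r→14,f→14,x→15,u→15 16:r→16,f→16,x→21,u→18 17:r→17,f→17,x→16,u→18 18:r→22,f→18,x→23,u→14 19:r→14,f→24,x→15,u→19 20:r→24,f→20,x→25,u→18 21:r→21,f→14,x→21,u→23 22:r→14,f→22,x→26,u→14 23:r→26,f→14,x→23,u→14 24:r→14,f→24,x→27,u→22 25:r→27,f→14,x→25,u→23 26:r→14,f→14,x→26,u→14 27:r→14,f→14,x→27,u→26 [Hopcroft].
'urr': run [43, 29, 19, 8] end={s0,s12,s21,s28,s31,s34,s40,s41} — reject; 3/3 single-dels accept.
'uxf': N↓-sim [43, 29, 13, 4] end={s0,s28,s34,s40} — reject; 3/3 del acc.
'rxxf': N↓-sim [43, 38, 33, 15, 4] end={s0,s28,s34,s40} rej; 4/4 deletions ∈↓L.
'xxfuu': N↓-sim [43, 41, 35, 25, 14, 4] end={s0,s28,s34,s40} rej; 5/5 single-dels accept.
4 words, ⪯-incomp.

Antichain: [urr, uxf, rxxf, xxfuu].


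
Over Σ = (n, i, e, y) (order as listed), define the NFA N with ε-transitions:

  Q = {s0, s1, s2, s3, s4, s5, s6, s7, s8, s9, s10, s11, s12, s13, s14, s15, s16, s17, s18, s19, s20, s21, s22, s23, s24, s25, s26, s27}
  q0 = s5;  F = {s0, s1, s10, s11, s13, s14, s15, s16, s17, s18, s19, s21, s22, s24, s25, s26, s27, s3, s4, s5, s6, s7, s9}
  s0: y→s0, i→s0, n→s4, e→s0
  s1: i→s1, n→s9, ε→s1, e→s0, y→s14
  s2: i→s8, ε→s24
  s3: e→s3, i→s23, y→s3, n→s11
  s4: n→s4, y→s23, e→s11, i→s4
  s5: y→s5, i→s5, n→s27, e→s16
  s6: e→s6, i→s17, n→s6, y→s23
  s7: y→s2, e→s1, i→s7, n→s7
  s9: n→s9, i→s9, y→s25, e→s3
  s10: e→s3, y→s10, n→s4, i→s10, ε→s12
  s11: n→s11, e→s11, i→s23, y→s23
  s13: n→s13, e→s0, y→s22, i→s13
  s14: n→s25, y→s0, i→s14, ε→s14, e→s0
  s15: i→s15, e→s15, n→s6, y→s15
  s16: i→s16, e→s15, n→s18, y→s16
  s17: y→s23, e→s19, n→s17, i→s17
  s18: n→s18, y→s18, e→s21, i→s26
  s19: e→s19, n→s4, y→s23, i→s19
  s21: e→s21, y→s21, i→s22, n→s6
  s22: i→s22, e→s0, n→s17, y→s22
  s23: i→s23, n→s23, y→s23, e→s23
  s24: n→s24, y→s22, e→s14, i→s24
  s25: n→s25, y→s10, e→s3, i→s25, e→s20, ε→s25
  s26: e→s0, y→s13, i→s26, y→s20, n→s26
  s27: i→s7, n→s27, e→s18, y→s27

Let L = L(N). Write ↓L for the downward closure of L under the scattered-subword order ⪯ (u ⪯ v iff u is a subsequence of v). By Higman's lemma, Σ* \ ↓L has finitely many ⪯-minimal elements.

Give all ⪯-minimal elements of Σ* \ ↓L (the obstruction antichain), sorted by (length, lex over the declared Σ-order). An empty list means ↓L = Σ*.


|Q|=28, |F|=23, |δ|=104 (5 ε).
min D↑ (24 st, q0=0, F={17}): 0:n→1,i→0,e→2,y→0 1:n→1,i→3,e→4,y→1 2:n→4,i→2,e→5,y→2 3:n→3,i→3,e→6,y→7 4:n→4,i→8,e→9,y→4 5:n→10,i→5,e→5,y→5 6:n→11,i→6,e→12,y→13 7:n→7,i→7,e→13,y→14 8:n→8,i→8,e→12,y→15 9:n→10,i→14,e→9,y→9 10:n→10,i→16,e→10,y→17 11:n→11,i→11,e→18,y→19 12:n→20,i→12,e→12,y→12 13:n→19,i→13,e→12,y→12 14:n→16,i→14,e→12,y→14 15:n→15,i→15,e→12,y→14 16:n→16,i→16,e→21,y→17 17:n→17,i→17,e→17,y→17 18:n→22,i→17,e→18,y→18 19:n→19,i→19,e→18,y→23 20:n→20,i→20,e→22,y→17 21:n→20,i→21,e→21,y→17 22:n→22,i→17,e→22,y→17 23:n→20,i→23,e→18,y→23 [Hopcroft].
'eeny': N↓-sim [28, 22, 12, 6, 1] end={s23} rej; 4/4 deletions ∈↓L.
'nienei': run [28, 25, 21, 13, 9, 4, 1] end={s23} rej; 6/6 deletions ∈↓L.
'niyyny': N↓-sim [28, 25, 21, 17, 10, 5, 1] end={s23} ∉↓L; 6/6 del acc.
3 obstructions.

Antichain: [eeny, nienei, niyyny].
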